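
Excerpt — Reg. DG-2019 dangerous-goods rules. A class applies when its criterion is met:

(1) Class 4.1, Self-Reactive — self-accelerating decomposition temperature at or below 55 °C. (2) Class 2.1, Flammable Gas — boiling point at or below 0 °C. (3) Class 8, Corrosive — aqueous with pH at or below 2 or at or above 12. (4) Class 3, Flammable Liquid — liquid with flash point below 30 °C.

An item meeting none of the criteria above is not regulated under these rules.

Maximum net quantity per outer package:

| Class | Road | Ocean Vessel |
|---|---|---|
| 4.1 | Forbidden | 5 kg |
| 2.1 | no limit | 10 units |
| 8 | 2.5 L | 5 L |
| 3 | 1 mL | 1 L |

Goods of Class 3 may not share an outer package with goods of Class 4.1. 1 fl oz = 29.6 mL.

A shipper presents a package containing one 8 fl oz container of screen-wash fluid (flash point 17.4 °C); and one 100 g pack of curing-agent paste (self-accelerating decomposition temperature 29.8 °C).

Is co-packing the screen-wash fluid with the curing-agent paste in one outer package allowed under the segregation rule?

No

The screen-wash fluid has flash point 17.4 °C, which is < 30 °C, so it is Class 3 (Flammable Liquid).
The curing-agent paste has self-accelerating decomposition temperature 29.8 °C, which is ≤ 55 °C, so it is Class 4.1 (Self-Reactive).
Class 3 and Class 4.1 may not share an outer package.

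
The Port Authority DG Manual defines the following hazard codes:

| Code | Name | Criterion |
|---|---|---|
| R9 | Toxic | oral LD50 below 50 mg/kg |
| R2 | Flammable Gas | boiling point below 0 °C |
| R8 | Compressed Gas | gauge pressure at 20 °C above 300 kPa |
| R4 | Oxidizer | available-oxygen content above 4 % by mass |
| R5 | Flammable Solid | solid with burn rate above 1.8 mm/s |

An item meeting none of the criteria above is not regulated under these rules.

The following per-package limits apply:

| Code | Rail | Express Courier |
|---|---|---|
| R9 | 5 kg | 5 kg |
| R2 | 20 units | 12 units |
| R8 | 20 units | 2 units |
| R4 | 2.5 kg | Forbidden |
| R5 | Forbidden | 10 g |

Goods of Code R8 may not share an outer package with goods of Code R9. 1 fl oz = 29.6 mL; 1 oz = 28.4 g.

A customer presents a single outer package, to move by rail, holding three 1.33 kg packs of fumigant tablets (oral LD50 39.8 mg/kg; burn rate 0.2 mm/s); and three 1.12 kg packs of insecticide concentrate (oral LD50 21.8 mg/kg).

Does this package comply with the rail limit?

Fumigant tablets: oral LD50 39.8 mg/kg < 50 mg/kg → Code R9 (Toxic).
With oral LD50 21.8 mg/kg (< 50 mg/kg), the insecticide concentrate falls in Code R9.
Code R9 net quantity: (three 1.33 kg packs = 3.99 kg) + (three 1.12 kg packs = 3.36 kg) = 7.35 kg.
That exceeds the Code R9 rail limit of 5 kg.

No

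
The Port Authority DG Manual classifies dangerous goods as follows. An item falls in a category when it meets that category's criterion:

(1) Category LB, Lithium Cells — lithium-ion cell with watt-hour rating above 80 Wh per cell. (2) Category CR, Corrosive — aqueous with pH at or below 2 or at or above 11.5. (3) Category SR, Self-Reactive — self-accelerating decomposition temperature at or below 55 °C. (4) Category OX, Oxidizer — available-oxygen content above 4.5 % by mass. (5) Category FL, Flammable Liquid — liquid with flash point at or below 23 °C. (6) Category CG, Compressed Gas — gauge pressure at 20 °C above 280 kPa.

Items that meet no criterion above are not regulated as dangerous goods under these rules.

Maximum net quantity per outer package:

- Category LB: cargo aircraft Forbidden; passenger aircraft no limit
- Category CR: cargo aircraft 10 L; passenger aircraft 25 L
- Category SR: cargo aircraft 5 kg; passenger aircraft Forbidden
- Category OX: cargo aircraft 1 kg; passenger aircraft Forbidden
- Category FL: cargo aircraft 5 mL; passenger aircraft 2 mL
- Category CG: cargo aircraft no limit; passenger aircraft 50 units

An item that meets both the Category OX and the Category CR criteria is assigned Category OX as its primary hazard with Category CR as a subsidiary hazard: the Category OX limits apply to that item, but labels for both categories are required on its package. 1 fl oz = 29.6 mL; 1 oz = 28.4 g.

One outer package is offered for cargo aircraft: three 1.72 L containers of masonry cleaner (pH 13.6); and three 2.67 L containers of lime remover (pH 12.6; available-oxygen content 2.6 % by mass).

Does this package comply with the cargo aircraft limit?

No

With pH 13.6 (≥ 11.5), the masonry cleaner falls in Category CR.
The lime remover has pH 12.6, which is ≥ 11.5, so it is Category CR (Corrosive).
Category CR net quantity: (three 1.72 L containers = 5.16 L) + (three 2.67 L containers = 8.01 L) = 13.17 L.
13.17 L > 10 L (cargo aircraft limit, Category CR) — over the limit.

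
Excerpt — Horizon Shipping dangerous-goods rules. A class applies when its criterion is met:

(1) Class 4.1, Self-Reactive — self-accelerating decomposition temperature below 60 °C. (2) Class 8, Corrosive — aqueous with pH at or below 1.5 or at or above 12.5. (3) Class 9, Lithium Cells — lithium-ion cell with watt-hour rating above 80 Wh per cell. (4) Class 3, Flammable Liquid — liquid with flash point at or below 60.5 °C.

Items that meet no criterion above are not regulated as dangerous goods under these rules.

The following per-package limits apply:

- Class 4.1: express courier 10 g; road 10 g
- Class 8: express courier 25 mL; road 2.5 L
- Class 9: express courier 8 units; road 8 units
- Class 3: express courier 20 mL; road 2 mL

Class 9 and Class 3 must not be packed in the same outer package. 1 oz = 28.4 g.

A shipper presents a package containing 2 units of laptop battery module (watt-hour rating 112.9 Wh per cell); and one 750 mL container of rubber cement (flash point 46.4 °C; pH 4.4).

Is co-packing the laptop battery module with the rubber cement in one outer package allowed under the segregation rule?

The laptop battery module has watt-hour rating 112.9 Wh per cell, which is > 80 Wh per cell, so it is Class 9 (Lithium Cells).
Flash point 46.4 °C meets the Class 3 criterion (Flammable Liquid), so the rubber cement is Class 3.
Class 9 and Class 3 may not share an outer package.

No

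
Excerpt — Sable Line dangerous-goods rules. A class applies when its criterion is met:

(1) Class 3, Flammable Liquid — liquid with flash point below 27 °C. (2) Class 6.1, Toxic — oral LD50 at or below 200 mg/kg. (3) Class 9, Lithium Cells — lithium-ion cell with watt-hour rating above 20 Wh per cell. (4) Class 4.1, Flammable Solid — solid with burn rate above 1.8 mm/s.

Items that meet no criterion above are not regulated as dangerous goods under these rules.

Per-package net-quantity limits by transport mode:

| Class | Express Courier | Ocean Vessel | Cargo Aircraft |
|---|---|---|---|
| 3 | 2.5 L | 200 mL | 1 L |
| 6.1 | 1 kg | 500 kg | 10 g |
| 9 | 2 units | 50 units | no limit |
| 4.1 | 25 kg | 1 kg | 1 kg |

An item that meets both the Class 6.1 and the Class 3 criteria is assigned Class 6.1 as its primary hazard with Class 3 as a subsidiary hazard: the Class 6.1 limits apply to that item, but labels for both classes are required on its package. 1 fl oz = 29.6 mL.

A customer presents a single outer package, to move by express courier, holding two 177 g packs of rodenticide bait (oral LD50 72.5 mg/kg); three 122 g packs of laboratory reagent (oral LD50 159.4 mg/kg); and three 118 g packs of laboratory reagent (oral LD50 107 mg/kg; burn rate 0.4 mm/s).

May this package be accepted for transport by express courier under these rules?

No

The rodenticide bait has oral LD50 72.5 mg/kg, which is ≤ 200 mg/kg, so it is Class 6.1 (Toxic).
The laboratory reagent has oral LD50 159.4 mg/kg, which is ≤ 200 mg/kg, so it is Class 6.1 (Toxic).
Laboratory reagent: oral LD50 107 mg/kg ≤ 200 mg/kg → Class 6.1 (Toxic).
Class 6.1 net quantity: (two 177 g packs = 354 g) + (three 122 g packs = 366 g) + (three 118 g packs = 354 g) = 1.074 kg.
That exceeds the Class 6.1 express courier limit of 1 kg.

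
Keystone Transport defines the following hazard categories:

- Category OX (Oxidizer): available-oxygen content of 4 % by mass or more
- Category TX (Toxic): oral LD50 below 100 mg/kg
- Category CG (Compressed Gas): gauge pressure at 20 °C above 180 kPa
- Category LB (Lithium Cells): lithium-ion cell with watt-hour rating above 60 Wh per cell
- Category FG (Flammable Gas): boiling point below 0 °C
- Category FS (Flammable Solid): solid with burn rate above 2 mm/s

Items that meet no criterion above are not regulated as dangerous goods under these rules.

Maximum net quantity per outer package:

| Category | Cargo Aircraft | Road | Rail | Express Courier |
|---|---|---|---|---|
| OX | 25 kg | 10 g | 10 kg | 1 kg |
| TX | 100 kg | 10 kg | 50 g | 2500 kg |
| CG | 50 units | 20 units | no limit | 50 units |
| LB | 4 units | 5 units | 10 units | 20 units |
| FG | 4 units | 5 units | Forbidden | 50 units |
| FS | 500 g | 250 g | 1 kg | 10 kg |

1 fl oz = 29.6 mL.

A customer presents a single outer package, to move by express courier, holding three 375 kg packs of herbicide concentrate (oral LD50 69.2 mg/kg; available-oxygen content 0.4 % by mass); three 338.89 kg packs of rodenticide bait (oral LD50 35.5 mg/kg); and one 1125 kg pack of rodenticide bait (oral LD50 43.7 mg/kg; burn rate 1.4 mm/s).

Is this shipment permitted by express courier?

Oral LD50 69.2 mg/kg meets the Category TX criterion (Toxic), so the herbicide concentrate is Category TX.
Rodenticide bait: oral LD50 35.5 mg/kg < 100 mg/kg → Category TX (Toxic).
Oral LD50 43.7 mg/kg meets the Category TX criterion (Toxic), so the rodenticide bait is Category TX.
Category TX net quantity: (three 375 kg packs = 1125 kg) + (three 338.89 kg packs = 1016.67 kg) + 1125 kg = 3266.67 kg.
That exceeds the Category TX express courier limit of 2500 kg.

No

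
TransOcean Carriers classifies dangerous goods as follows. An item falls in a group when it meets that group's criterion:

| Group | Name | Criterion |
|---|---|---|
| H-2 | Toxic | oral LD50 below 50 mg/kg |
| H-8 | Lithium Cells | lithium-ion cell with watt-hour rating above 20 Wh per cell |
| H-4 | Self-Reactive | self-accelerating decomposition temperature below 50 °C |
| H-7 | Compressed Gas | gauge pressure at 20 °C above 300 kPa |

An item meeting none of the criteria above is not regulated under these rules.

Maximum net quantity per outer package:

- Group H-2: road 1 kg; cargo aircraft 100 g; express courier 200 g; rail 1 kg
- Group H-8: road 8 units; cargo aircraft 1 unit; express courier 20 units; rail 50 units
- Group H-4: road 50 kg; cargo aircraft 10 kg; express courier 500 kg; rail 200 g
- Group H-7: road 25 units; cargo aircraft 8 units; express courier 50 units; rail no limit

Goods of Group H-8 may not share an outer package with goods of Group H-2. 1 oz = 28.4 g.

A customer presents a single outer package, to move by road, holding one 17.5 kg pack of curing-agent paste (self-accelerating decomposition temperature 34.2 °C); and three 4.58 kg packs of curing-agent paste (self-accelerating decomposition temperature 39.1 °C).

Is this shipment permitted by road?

Yes

The curing-agent paste has self-accelerating decomposition temperature 34.2 °C, which is < 50 °C, so it is Group H-4 (Self-Reactive).
Curing-agent paste: self-accelerating decomposition temperature 39.1 °C < 50 °C → Group H-4 (Self-Reactive).
Total Group H-4: 17.5 kg + (three 4.58 kg packs = 13.74 kg) = 31.24 kg.
That is within the Group H-4 road limit of 50 kg.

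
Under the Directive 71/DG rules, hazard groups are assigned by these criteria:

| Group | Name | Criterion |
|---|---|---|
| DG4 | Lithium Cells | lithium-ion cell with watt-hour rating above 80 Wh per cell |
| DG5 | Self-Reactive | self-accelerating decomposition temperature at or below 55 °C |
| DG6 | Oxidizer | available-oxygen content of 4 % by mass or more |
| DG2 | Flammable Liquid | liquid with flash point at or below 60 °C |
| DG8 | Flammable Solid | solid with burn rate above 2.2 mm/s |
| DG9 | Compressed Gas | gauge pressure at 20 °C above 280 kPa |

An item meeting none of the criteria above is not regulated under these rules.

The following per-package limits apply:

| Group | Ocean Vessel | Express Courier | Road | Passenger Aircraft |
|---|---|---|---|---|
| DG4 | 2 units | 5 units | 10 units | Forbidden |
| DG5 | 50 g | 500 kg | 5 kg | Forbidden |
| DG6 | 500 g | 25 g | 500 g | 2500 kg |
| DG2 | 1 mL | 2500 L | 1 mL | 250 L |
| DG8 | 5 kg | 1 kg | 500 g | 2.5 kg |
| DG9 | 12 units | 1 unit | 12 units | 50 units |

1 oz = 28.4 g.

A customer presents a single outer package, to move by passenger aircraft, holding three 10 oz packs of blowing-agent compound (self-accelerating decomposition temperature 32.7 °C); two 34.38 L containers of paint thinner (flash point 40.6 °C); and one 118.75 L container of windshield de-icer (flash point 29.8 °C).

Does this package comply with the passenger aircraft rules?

The blowing-agent compound has self-accelerating decomposition temperature 32.7 °C, which is ≤ 55 °C, so it is Group DG5 (Self-Reactive).
Paint thinner: flash point 40.6 °C ≤ 60 °C → Group DG2 (Flammable Liquid).
Windshield de-icer: flash point 29.8 °C ≤ 60 °C → Group DG2 (Flammable Liquid).
Group DG5 quantity: three 10 oz packs = 852 g.
By passenger aircraft, Group DG5 is Forbidden regardless of quantity.
Total Group DG2: (two 34.38 L containers = 68.76 L) + 118.75 L = 187.51 L.
187.51 L is within the passenger aircraft limit of 250 L for Group DG2.

No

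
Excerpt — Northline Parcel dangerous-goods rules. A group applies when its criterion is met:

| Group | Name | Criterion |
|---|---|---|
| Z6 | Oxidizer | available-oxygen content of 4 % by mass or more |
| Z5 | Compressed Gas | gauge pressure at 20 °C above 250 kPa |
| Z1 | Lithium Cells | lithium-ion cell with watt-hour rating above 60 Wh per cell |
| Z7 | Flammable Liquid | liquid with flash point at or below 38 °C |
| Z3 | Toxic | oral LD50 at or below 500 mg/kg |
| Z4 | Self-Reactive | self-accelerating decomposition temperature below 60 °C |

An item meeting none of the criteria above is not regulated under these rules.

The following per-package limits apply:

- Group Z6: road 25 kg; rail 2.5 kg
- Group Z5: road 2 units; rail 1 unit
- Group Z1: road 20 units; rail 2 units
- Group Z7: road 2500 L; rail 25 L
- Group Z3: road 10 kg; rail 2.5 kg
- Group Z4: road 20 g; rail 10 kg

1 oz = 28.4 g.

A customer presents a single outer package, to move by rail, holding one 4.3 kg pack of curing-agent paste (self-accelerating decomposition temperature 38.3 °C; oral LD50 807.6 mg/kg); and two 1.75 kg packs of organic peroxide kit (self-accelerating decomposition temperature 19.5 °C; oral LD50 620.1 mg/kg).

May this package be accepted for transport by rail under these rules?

Yes

Curing-agent paste: self-accelerating decomposition temperature 38.3 °C < 60 °C → Group Z4 (Self-Reactive).
The organic peroxide kit has self-accelerating decomposition temperature 19.5 °C, which is < 60 °C, so it is Group Z4 (Self-Reactive).
Group Z4 net quantity: 4.3 kg + (two 1.75 kg packs = 3.5 kg) = 7.8 kg.
That is within the Group Z4 rail limit of 10 kg.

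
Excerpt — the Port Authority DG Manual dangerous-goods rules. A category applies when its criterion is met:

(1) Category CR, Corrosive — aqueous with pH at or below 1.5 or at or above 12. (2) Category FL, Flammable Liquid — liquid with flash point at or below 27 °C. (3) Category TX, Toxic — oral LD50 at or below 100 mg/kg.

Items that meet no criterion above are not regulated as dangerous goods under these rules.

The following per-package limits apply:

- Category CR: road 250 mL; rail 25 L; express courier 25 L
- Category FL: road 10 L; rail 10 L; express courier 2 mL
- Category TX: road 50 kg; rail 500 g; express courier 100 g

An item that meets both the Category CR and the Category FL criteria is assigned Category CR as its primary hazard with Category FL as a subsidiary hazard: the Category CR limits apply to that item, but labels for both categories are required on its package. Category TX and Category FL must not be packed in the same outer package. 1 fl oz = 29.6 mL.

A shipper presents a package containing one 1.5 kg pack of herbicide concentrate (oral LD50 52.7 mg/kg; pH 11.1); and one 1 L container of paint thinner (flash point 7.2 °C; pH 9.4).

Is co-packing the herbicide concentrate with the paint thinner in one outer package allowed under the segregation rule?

No

Oral LD50 52.7 mg/kg meets the Category TX criterion (Toxic), so the herbicide concentrate is Category TX.
With flash point 7.2 °C (≤ 27 °C), the paint thinner falls in Category FL.
Category TX and Category FL may not share an outer package.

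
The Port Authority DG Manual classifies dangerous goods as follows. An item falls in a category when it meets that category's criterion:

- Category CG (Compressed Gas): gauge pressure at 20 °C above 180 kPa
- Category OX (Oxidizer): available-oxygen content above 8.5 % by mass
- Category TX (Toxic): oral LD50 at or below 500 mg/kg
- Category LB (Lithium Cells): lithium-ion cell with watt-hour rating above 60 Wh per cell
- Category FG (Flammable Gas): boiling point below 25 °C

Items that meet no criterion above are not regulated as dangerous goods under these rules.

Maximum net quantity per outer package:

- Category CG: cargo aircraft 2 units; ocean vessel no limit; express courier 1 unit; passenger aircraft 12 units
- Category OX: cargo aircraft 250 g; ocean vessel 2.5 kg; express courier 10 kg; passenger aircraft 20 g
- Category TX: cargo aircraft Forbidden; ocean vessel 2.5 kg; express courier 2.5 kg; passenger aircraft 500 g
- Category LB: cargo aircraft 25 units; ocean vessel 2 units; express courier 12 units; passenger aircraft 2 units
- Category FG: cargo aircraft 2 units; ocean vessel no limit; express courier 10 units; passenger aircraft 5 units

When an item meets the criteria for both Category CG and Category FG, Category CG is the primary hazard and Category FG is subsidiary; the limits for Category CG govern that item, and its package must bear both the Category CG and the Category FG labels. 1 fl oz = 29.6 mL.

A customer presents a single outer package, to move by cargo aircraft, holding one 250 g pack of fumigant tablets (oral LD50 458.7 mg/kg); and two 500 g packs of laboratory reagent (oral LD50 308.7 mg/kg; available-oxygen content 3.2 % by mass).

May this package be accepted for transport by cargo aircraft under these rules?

No

Fumigant tablets: oral LD50 458.7 mg/kg ≤ 500 mg/kg → Category TX (Toxic).
Laboratory reagent: oral LD50 308.7 mg/kg ≤ 500 mg/kg → Category TX (Toxic).
Category TX net quantity: 250 g + (two 500 g packs = 1 kg) = 1.25 kg.
By cargo aircraft, Category TX is Forbidden regardless of quantity.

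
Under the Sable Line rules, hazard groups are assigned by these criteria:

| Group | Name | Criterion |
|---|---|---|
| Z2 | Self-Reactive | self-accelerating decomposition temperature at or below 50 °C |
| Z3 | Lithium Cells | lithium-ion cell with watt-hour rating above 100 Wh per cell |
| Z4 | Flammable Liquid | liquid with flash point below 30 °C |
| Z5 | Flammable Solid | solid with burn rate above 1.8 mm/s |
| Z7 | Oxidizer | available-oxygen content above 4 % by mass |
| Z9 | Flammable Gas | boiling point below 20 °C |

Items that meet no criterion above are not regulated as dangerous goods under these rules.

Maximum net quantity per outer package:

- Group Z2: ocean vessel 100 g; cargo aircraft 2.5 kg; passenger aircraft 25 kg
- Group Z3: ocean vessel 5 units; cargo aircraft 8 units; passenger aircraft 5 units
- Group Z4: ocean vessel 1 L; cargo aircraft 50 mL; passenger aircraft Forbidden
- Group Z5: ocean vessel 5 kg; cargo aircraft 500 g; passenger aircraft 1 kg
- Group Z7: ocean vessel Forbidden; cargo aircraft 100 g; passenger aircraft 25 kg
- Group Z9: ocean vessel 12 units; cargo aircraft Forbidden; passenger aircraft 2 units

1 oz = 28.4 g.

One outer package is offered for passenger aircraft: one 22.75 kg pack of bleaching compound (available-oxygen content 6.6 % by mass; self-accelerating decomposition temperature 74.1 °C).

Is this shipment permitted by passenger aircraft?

Available-oxygen content 6.6 % by mass meets the Group Z7 criterion (Oxidizer), so the bleaching compound is Group Z7.
Group Z7 quantity: 22.75 kg.
That is within the Group Z7 passenger aircraft limit of 25 kg.

Yes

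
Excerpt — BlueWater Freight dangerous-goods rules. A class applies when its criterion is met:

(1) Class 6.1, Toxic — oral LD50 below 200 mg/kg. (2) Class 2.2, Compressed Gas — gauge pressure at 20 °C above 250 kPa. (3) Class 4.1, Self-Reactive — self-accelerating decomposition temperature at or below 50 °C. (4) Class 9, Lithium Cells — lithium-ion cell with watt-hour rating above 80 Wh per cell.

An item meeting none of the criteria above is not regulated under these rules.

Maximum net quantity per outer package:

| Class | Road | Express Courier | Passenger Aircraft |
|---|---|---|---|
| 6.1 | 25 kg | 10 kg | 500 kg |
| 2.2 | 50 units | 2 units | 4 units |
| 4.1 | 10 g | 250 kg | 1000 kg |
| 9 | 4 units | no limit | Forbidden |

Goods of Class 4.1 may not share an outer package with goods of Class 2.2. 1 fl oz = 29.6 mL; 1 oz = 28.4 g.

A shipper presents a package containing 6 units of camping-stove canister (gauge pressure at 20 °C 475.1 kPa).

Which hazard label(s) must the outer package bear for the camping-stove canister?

Gauge pressure at 20 °C 475.1 kPa meets the Class 2.2 criterion (Compressed Gas), so the camping-stove canister is Class 2.2.
Only the Class 2.2 label is required.

Class 2.2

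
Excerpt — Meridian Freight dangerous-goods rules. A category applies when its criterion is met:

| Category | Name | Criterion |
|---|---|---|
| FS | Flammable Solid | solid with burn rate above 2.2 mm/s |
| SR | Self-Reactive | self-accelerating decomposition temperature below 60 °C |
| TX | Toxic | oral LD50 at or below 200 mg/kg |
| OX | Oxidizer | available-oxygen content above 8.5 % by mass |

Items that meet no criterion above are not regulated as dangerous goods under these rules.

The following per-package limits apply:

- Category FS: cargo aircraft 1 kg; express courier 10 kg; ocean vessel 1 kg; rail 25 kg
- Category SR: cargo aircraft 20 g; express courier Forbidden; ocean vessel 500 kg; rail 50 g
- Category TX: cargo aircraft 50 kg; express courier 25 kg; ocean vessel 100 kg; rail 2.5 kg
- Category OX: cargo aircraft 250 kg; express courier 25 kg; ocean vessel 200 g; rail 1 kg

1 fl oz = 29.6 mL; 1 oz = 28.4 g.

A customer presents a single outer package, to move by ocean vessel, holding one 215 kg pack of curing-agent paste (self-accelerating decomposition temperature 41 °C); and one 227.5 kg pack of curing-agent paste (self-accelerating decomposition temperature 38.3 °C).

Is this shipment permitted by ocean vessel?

The curing-agent paste has self-accelerating decomposition temperature 41 °C, which is < 60 °C, so it is Category SR (Self-Reactive).
Curing-agent paste: self-accelerating decomposition temperature 38.3 °C < 60 °C → Category SR (Self-Reactive).
Total Category SR: 215 kg + 227.5 kg = 442.5 kg.
That is within the Category SR ocean vessel limit of 500 kg.

Yes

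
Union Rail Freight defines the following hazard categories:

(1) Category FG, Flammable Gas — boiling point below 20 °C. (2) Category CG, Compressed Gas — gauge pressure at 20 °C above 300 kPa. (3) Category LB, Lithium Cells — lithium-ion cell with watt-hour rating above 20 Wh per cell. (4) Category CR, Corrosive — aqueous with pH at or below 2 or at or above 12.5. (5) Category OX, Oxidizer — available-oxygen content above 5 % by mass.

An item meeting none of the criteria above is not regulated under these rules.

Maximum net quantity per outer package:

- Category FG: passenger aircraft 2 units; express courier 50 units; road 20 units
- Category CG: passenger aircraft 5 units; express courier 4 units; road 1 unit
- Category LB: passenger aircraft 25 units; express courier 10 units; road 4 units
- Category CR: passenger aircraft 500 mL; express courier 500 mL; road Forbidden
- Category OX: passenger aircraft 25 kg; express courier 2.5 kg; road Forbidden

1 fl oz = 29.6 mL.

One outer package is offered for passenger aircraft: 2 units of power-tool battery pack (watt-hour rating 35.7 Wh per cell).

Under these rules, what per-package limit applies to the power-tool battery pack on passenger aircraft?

The power-tool battery pack has watt-hour rating 35.7 Wh per cell, which is > 20 Wh per cell, so it is Category LB (Lithium Cells).
The passenger aircraft limit for Category LB is 25 units.

25 units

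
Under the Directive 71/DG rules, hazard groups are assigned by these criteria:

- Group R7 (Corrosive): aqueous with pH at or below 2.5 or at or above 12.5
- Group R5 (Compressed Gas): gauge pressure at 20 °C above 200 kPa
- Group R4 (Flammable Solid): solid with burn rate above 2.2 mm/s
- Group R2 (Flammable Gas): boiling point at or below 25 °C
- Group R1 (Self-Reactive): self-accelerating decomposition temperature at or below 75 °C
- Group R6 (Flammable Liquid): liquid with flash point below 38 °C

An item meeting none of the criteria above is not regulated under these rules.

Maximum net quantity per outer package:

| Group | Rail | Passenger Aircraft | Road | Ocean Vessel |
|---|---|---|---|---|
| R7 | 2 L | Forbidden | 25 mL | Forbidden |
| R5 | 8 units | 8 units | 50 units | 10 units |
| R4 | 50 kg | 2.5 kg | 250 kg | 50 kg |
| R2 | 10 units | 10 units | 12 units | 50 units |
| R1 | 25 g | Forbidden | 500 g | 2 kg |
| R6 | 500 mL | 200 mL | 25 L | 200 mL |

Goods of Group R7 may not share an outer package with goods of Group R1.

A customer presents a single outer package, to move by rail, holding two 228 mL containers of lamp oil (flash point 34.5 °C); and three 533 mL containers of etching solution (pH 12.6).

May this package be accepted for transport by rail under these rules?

Yes

Flash point 34.5 °C meets the Group R6 criterion (Flammable Liquid), so the lamp oil is Group R6.
With pH 12.6 (≥ 12.5), the etching solution falls in Group R7.
Group R7 quantity: three 533 mL containers = 1.599 L.
1.599 L ≤ 2 L (rail limit, Group R7) — within limit.
Group R6 quantity: two 228 mL containers = 456 mL.
456 mL is within the rail limit of 500 mL for Group R6.
The segregation rule (Group R7 with Group R1) does not apply to Group R7 with Group R6.
Every hazard group is within its rail limit and no segregation rule is violated.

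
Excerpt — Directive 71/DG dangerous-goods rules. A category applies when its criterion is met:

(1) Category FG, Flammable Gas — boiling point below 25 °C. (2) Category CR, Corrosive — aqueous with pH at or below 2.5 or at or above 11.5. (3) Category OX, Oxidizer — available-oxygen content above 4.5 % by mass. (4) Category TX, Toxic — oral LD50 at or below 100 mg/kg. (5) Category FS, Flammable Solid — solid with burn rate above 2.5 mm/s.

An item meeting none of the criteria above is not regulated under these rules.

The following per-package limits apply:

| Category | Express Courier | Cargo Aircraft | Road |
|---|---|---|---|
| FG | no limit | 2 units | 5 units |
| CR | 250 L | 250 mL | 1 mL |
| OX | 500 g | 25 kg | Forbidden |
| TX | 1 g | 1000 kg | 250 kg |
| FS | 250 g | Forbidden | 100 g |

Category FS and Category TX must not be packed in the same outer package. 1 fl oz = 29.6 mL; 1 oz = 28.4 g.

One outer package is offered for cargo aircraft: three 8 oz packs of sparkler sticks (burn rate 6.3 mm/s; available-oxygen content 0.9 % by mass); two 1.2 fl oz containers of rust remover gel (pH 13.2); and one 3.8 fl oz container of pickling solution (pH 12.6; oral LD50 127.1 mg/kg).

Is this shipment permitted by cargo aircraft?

With burn rate 6.3 mm/s (> 2.5 mm/s), the sparkler sticks fall in Category FS.
Rust remover gel: pH 13.2 ≥ 11.5 → Category CR (Corrosive).
With pH 12.6 (≥ 11.5), the pickling solution falls in Category CR.
Total Category CR: (two 1.2 fl oz containers = 71.04 mL) + (one 3.8 fl oz container = 112.48 mL) = 183.52 mL.
183.52 mL is within the cargo aircraft limit of 250 mL for Category CR.
Category FS quantity: three 8 oz packs = 681.6 g.
Category FS is Forbidden by cargo aircraft.
The segregation rule (Category FS with Category TX) does not apply to Category CR with Category FS.

No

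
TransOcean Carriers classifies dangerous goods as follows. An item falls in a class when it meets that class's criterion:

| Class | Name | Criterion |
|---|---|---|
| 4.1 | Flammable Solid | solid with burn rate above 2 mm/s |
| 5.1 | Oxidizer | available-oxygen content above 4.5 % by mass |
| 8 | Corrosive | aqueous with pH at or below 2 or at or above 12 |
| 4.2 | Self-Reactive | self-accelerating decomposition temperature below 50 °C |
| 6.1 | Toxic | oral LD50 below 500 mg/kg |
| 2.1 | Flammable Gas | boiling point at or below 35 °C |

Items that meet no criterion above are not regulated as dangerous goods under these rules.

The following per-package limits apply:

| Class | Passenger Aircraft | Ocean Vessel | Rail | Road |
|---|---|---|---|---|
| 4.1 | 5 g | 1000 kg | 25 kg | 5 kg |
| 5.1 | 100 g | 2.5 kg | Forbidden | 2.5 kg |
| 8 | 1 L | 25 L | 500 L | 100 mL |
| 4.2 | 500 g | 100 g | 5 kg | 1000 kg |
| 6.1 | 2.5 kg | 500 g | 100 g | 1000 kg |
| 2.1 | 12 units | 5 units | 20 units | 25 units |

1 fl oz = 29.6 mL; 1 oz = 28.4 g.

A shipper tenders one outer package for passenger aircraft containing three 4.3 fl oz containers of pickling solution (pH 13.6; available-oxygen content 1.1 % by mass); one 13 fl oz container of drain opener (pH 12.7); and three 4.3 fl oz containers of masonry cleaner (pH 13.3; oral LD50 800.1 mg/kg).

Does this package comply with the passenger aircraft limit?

No

With pH 13.6 (≥ 12), the pickling solution falls in Class 8.
pH 12.7 meets the Class 8 criterion (Corrosive), so the drain opener is Class 8.
pH 13.3 meets the Class 8 criterion (Corrosive), so the masonry cleaner is Class 8.
Class 8 net quantity: (three 4.3 fl oz containers = 381.84 mL) + (one 13 fl oz container = 384.8 mL) + (three 4.3 fl oz containers = 381.84 mL) = 1148.48 mL.
1148.48 mL > 1 L (passenger aircraft limit, Class 8) — over the limit.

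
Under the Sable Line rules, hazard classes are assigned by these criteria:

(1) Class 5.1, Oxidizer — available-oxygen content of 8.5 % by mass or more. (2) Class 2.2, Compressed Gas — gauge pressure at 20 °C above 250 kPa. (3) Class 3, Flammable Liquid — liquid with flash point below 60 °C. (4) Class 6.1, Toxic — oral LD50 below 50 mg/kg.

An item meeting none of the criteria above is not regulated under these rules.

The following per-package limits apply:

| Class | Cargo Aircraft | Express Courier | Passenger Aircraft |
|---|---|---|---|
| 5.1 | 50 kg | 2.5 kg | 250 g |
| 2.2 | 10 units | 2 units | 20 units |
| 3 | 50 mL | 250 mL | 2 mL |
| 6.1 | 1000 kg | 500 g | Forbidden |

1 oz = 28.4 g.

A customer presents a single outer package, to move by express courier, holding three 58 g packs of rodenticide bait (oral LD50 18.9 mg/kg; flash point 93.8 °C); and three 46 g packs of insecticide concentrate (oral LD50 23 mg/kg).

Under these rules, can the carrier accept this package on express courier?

Rodenticide bait: oral LD50 18.9 mg/kg < 50 mg/kg → Class 6.1 (Toxic).
Oral LD50 23 mg/kg meets the Class 6.1 criterion (Toxic), so the insecticide concentrate is Class 6.1.
Class 6.1 net quantity: (three 58 g packs = 174 g) + (three 46 g packs = 138 g) = 312 g.
That is within the Class 6.1 express courier limit of 500 g.

Yes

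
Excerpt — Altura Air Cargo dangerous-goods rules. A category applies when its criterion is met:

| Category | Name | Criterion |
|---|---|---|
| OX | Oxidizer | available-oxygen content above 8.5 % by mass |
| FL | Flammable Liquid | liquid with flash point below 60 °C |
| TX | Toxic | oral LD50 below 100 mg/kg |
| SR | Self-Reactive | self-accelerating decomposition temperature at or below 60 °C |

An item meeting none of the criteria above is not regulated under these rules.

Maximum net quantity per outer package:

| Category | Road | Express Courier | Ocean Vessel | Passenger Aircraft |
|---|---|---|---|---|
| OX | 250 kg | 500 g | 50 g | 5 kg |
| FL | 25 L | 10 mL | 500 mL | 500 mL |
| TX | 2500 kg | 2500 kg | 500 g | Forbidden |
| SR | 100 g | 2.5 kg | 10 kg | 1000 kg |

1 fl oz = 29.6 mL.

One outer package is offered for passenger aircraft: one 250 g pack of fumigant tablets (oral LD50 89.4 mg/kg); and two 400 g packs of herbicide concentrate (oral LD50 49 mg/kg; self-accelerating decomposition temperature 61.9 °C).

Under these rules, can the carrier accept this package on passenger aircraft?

With oral LD50 89.4 mg/kg (< 100 mg/kg), the fumigant tablets fall in Category TX.
Oral LD50 49 mg/kg meets the Category TX criterion (Toxic), so the herbicide concentrate is Category TX.
Category TX net quantity: 250 g + (two 400 g packs = 800 g) = 1.05 kg.
By passenger aircraft, Category TX is Forbidden regardless of quantity.

No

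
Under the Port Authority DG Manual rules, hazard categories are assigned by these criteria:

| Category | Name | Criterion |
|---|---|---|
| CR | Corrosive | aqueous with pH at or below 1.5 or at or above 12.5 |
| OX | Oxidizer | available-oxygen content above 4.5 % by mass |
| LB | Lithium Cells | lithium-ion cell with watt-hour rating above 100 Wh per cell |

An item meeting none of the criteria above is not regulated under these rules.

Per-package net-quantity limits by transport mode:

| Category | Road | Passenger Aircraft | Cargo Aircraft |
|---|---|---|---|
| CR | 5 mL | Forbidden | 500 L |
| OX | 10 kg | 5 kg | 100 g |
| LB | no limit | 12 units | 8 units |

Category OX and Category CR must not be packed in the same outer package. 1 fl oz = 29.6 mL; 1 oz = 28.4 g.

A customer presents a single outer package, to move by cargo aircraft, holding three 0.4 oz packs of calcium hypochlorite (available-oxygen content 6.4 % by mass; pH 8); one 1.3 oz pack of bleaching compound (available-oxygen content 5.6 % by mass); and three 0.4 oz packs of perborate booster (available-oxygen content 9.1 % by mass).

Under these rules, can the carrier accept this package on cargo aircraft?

No

The calcium hypochlorite has available-oxygen content 6.4 % by mass, which is > 4.5 % by mass, so it is Category OX (Oxidizer).
With available-oxygen content 5.6 % by mass (> 4.5 % by mass), the bleaching compound falls in Category OX.
Perborate booster: available-oxygen content 9.1 % by mass > 4.5 % by mass → Category OX (Oxidizer).
Total Category OX: (three 0.4 oz packs = 34.08 g) + (one 1.3 oz pack = 36.92 g) + (three 0.4 oz packs = 34.08 g) = 105.08 g.
105.08 g exceeds the cargo aircraft limit of 100 g for Category OX.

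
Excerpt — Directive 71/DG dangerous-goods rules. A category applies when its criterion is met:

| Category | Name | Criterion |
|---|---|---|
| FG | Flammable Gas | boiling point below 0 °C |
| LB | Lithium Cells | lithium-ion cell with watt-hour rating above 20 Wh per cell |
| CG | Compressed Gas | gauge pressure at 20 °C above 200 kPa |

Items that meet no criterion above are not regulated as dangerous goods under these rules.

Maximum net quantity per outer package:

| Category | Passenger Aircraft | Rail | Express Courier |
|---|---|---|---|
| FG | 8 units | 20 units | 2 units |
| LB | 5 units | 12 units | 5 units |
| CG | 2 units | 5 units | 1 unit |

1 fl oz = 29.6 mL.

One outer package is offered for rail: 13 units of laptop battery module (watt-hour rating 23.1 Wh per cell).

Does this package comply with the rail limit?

Laptop battery module: watt-hour rating 23.1 Wh per cell > 20 Wh per cell → Category LB (Lithium Cells).
Category LB quantity: 13 units.
That exceeds the Category LB rail limit of 12 units.

No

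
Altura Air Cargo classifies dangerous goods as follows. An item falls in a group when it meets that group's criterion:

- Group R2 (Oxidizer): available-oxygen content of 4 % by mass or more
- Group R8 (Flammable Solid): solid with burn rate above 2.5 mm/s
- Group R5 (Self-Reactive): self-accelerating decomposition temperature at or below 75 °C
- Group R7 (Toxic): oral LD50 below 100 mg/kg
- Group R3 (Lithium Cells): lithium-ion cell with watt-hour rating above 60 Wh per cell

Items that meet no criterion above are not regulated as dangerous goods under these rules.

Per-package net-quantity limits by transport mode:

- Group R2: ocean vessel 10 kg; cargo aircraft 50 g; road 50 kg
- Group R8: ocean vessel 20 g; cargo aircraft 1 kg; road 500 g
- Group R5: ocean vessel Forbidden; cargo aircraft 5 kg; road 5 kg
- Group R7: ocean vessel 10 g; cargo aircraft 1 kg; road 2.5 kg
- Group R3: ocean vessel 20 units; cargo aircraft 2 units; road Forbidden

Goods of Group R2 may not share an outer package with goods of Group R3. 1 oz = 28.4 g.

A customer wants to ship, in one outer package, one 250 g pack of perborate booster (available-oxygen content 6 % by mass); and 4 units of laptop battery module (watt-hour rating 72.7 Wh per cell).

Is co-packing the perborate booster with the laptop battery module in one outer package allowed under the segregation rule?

Perborate booster: available-oxygen content 6 % by mass ≥ 4 % by mass → Group R2 (Oxidizer).
Laptop battery module: watt-hour rating 72.7 Wh per cell > 60 Wh per cell → Group R3 (Lithium Cells).
Group R2 and Group R3 may not share an outer package.

No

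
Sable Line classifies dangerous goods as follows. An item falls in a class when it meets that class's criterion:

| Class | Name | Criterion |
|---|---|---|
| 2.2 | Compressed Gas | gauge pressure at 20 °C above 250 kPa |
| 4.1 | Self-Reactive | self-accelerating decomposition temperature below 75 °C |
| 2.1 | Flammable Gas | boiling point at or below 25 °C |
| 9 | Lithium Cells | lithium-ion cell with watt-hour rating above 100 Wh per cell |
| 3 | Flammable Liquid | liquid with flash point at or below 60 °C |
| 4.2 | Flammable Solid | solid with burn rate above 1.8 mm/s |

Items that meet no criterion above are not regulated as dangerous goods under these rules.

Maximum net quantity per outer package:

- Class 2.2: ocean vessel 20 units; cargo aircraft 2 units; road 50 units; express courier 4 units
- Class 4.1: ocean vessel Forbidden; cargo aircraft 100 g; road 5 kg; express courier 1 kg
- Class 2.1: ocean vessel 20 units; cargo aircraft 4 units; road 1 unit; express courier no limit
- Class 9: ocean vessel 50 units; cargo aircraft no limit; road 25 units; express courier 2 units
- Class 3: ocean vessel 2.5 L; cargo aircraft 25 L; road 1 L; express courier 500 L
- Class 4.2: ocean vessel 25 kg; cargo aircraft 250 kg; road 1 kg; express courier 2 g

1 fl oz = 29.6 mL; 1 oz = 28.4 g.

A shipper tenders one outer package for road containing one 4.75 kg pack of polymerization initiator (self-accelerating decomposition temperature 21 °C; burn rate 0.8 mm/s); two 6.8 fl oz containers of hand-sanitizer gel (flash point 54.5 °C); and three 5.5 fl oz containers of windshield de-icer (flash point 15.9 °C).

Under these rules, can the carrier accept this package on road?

Polymerization initiator: self-accelerating decomposition temperature 21 °C < 75 °C → Class 4.1 (Self-Reactive).
Hand-sanitizer gel: flash point 54.5 °C ≤ 60 °C → Class 3 (Flammable Liquid).
Windshield de-icer: flash point 15.9 °C ≤ 60 °C → Class 3 (Flammable Liquid).
Class 3 net quantity: (two 6.8 fl oz containers = 402.56 mL) + (three 5.5 fl oz containers = 488.4 mL) = 890.96 mL.
890.96 mL ≤ 1 L (road limit, Class 3) — within limit.
Class 4.1 quantity: 4.75 kg.
4.75 kg is within the road limit of 5 kg for Class 4.1.
Every hazard class is within its road limit and no segregation rule is violated.

Yes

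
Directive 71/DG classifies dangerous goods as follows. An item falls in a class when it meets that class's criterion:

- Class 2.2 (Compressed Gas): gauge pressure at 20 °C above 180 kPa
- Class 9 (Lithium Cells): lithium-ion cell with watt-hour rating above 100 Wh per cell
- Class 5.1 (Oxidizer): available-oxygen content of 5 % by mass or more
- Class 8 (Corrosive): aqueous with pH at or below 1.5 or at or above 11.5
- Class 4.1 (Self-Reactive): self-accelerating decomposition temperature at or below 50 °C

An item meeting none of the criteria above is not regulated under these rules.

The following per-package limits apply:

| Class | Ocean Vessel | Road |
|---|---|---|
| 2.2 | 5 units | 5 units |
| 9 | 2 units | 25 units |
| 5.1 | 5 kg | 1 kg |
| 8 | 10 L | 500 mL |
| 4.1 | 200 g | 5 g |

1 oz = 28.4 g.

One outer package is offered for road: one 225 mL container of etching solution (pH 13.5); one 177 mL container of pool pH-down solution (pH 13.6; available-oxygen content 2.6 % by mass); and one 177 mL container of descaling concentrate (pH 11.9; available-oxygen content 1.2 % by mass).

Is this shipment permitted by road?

With pH 13.5 (≥ 11.5), the etching solution falls in Class 8.
The pool pH-down solution has pH 13.6, which is ≥ 11.5, so it is Class 8 (Corrosive).
The descaling concentrate has pH 11.9, which is ≥ 11.5, so it is Class 8 (Corrosive).
Total Class 8: 225 mL + 177 mL + 177 mL = 579 mL.
That exceeds the Class 8 road limit of 500 mL.

No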